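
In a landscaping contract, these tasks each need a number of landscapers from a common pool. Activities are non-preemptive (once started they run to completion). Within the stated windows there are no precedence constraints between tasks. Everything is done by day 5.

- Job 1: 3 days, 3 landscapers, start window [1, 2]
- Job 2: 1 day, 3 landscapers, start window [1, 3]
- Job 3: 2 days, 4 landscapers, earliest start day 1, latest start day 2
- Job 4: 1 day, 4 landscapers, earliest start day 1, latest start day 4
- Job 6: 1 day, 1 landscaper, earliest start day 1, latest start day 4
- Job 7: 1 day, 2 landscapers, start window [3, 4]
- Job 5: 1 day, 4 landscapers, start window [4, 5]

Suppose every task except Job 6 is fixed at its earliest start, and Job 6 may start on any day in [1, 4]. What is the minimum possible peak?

14

Job 6@1: d1:15  d2:7  d3:5  d4:4  d5:0 → peak 15
Job 6@2: d1:14  d2:8  d3:5  d4:4  d5:0 → peak 14
Job 6@3: d1:14  d2:7  d3:6  d4:4  d5:0 → peak 14
Job 6@4: d1:14  d2:7  d3:5  d4:5  d5:0 → peak 14
Best is Job 6@2, peak 14.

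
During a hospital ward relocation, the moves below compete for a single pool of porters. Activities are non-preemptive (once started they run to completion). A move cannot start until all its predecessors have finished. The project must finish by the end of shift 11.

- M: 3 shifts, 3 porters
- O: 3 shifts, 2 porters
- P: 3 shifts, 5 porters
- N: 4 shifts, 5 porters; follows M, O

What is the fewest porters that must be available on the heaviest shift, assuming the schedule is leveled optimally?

5

Early-start (M@1, O@1, P@1, N@4) gives peak 10: s1:10  s2:10  s3:10  s4:5  s5:5  s6:5  s7:5  s8:0  s9:0  s10:0  s11:0.
Shift P→4, N→7.
Schedule M@1, O@1, P@4, N@7: s1:5  s2:5  s3:5  s4:5  s5:5  s6:5  s7:5  s8:5  s9:5  s10:5  s11:0 — peak 5.
Total porter-shifts = 50 over 11 shifts ⇒ peak ≥ ⌈50/11⌉ = 5, so 5 is optimal.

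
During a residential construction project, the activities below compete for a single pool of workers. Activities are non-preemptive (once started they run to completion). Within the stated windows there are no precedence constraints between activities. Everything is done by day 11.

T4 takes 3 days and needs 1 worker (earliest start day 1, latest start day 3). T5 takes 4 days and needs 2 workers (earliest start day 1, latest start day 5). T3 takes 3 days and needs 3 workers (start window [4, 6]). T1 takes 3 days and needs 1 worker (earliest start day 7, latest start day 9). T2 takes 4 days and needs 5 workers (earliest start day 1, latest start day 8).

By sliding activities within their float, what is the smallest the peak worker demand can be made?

Early-start (T4@1, T5@1, T3@4, T1@7, T2@1) gives peak 10: d1:8  d2:8  d3:8  d4:10  d5:3  d6:3  d7:1  d8:1  d9:1  d10:0  d11:0.
Shift T2→7.
Schedule T4@1, T5@1, T3@4, T1@7, T2@7: d1:3  d2:3  d3:3  d4:5  d5:3  d6:3  d7:6  d8:6  d9:6  d10:5  d11:0 — peak 6.

6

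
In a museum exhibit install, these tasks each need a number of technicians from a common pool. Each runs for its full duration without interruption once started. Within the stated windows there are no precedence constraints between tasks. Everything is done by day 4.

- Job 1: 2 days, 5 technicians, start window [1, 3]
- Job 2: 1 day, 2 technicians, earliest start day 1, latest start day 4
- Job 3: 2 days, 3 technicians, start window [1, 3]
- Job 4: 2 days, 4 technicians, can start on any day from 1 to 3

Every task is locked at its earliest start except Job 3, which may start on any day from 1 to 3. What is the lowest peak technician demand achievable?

Job 3@1: d1:14  d2:12  d3:0  d4:0 → peak 14
Job 3@2: d1:11  d2:12  d3:3  d4:0 → peak 12
Job 3@3: d1:11  d2:9  d3:3  d4:3 → peak 11
Best is Job 3@3, peak 11.

11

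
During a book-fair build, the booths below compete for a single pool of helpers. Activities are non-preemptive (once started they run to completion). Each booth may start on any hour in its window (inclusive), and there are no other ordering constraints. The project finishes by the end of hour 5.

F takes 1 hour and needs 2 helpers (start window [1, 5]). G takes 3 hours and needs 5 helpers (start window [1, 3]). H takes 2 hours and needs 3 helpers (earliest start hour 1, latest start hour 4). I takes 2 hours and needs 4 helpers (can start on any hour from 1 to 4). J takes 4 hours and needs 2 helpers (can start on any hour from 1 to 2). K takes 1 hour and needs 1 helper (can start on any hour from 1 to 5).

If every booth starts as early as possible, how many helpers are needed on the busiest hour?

Early-start schedule: F@1, G@1, H@1, I@1, J@1, K@1.
Load per hour: hour 1: 17, hour 2: 14, hour 3: 7, hour 4: 2, hour 5: 0.
Peak is 17.

17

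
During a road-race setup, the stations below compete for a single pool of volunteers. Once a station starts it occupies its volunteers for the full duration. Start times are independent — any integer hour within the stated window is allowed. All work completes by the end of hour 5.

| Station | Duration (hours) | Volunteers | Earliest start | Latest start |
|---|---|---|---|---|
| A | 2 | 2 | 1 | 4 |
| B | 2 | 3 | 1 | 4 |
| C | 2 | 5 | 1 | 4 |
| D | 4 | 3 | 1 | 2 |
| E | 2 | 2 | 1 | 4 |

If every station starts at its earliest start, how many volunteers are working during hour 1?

15

At early start, hour 1 has: A, B, C, D, E.
Demand: 2 + 3 + 5 + 3 + 2 = 15.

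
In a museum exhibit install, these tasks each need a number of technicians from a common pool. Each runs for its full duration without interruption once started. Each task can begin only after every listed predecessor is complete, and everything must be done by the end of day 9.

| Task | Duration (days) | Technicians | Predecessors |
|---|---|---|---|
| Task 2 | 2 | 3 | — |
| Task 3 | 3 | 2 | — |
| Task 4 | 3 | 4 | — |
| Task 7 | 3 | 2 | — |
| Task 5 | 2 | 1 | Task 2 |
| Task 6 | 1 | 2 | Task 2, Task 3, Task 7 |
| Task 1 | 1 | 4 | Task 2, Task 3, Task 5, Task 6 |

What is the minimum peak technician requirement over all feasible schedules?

Early-start (Task 2@1, Task 3@1, Task 4@1, Task 7@1, Task 5@3, Task 6@4, Task 1@5) gives peak 11: d1:11  d2:11  d3:9  d4:3  d5:4  d6:0  d7:0  d8:0  d9:0.
Shift Task 4→3, Task 7→4, Task 5→6, Task 6→7, Task 1→8.
Schedule Task 2@1, Task 3@1, Task 4@3, Task 7@4, Task 5@6, Task 6@7, Task 1@8: d1:5  d2:5  d3:6  d4:6  d5:6  d6:3  d7:3  d8:4  d9:0 — peak 6.

6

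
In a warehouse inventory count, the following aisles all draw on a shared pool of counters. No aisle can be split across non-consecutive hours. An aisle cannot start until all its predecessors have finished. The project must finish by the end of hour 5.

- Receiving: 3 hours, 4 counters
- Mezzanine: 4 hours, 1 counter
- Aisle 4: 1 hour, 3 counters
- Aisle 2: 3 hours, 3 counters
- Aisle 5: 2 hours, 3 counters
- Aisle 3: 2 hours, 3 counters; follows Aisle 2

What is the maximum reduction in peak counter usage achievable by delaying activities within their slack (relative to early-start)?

Early-start peak: h1:14  h2:11  h3:8  h4:4  h5:3 ⇒ 14.
Leveled (Receiving@1, Mezzanine@1, Aisle 4@5, Aisle 2@1, Aisle 5@4, Aisle 3@4): h1:8  h2:8  h3:8  h4:7  h5:9 ⇒ 9.
Reduction 14 − 9 = 5.

5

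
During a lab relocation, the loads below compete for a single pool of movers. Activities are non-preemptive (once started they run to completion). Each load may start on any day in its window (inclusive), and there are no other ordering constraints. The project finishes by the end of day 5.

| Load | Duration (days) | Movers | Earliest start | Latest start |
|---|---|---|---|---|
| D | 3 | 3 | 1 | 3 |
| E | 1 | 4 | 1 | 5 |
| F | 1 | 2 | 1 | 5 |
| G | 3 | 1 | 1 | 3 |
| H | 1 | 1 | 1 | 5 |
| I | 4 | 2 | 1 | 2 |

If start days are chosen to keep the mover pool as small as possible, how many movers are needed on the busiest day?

Early-start (D@1, E@1, F@1, G@1, H@1, I@1) gives peak 13: d1:13  d2:6  d3:6  d4:2  d5:0.
Shift E→4, H→5, I→2.
Schedule D@1, E@4, F@1, G@1, H@5, I@2: d1:6  d2:6  d3:6  d4:6  d5:3 — peak 6.
Total mover-days = 27 over 5 days ⇒ peak ≥ ⌈27/5⌉ = 6, so 6 is optimal.

6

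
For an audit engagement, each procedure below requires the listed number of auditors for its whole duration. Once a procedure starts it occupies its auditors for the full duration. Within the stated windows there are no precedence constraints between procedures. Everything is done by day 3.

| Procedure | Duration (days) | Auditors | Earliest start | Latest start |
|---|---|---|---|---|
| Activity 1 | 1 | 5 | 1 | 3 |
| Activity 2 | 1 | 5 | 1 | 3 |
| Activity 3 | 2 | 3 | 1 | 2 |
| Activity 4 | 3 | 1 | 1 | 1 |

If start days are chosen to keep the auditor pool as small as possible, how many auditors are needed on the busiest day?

Early-start (Activity 1@1, Activity 2@1, Activity 3@1, Activity 4@1) gives peak 14: d1:14  d2:4  d3:1.
Shift Activity 2→2.
Schedule Activity 1@1, Activity 2@2, Activity 3@1, Activity 4@1: d1:9  d2:9  d3:1 — peak 9.
No arrangement of the 18 feasible schedules does better.

9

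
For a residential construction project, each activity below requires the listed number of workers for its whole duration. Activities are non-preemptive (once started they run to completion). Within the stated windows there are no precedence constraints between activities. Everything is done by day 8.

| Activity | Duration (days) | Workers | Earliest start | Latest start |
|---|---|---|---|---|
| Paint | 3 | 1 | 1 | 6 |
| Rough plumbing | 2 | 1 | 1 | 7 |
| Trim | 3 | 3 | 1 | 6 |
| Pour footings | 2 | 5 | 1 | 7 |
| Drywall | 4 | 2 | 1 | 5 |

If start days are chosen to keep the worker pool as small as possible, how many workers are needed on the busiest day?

5

Early-start (Paint@1, Rough plumbing@1, Trim@1, Pour footings@1, Drywall@1) gives peak 12: d1:12  d2:12  d3:6  d4:2  d5:0  d6:0  d7:0  d8:0.
Shift Trim→4, Pour footings→7.
Schedule Paint@1, Rough plumbing@1, Trim@4, Pour footings@7, Drywall@1: d1:4  d2:4  d3:3  d4:5  d5:3  d6:3  d7:5  d8:5 — peak 5.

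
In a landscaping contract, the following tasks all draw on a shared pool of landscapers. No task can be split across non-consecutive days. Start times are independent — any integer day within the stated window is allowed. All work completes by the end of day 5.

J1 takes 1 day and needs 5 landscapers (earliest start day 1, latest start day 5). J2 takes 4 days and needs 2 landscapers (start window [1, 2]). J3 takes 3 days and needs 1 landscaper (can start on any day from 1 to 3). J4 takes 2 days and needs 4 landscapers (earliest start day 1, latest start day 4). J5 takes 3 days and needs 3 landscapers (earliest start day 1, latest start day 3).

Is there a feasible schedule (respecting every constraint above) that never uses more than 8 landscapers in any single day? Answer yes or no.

Schedule J1@1, J2@2, J3@2, J4@4, J5@1: d1:8  d2:6  d3:6  d4:7  d5:6 — peak 8 ≤ 8.

yes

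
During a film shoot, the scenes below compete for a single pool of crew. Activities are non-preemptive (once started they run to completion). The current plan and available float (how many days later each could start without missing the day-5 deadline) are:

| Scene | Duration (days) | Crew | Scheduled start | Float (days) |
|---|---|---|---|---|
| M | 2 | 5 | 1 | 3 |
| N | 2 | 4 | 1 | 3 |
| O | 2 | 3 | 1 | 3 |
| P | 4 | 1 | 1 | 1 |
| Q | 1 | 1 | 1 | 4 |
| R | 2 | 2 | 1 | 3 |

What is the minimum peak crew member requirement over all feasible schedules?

Early-start (M@1, N@1, O@1, P@1, Q@1, R@1) gives peak 16: d1:16  d2:15  d3:1  d4:1  d5:0.
Shift N→3, O→3, Q→5.
Schedule M@1, N@3, O@3, P@1, Q@5, R@1: d1:8  d2:8  d3:8  d4:8  d5:1 — peak 8.

8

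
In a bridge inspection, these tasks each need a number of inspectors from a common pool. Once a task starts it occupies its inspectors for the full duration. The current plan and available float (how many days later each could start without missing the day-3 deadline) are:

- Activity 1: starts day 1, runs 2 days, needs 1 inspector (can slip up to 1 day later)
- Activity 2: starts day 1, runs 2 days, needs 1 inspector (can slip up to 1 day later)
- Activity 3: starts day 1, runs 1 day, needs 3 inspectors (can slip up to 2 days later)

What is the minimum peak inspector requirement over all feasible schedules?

3

Early-start (Activity 1@1, Activity 2@1, Activity 3@1) gives peak 5: d1:5  d2:2  d3:0.
Shift Activity 3→3.
Schedule Activity 1@1, Activity 2@1, Activity 3@3: d1:2  d2:2  d3:3 — peak 3.
Total inspector-days = 7 over 3 days ⇒ peak ≥ ⌈7/3⌉ = 3, so 3 is optimal.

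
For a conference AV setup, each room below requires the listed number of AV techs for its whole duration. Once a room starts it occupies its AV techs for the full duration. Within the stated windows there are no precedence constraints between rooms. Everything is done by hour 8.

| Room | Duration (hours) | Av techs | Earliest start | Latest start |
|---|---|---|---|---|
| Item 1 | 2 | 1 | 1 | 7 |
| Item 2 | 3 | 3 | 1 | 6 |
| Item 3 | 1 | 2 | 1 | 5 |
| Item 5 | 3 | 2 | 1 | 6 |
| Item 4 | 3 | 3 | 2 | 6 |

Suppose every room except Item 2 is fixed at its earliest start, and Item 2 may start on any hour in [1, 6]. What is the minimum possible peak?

Item 2@1: h1:8  h2:9  h3:8  h4:3  h5:0  h6:0  h7:0  h8:0 → peak 9
Item 2@2: h1:5  h2:9  h3:8  h4:6  h5:0  h6:0  h7:0  h8:0 → peak 9
Item 2@3: h1:5  h2:6  h3:8  h4:6  h5:3  h6:0  h7:0  h8:0 → peak 8
Item 2@4: h1:5  h2:6  h3:5  h4:6  h5:3  h6:3  h7:0  h8:0 → peak 6
Item 2@5: h1:5  h2:6  h3:5  h4:3  h5:3  h6:3  h7:3  h8:0 → peak 6
Item 2@6: h1:5  h2:6  h3:5  h4:3  h5:0  h6:3  h7:3  h8:3 → peak 6
Best is Item 2@4, peak 6.

6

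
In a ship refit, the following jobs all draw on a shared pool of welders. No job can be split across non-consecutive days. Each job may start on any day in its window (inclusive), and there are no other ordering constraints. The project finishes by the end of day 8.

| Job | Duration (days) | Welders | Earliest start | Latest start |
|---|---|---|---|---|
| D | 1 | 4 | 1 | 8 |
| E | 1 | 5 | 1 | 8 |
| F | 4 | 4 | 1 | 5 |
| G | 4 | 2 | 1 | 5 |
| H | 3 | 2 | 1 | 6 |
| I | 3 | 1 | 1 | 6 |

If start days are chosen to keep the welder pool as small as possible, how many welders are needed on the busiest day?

Early-start (D@1, E@1, F@1, G@1, H@1, I@1) gives peak 18: d1:18  d2:9  d3:9  d4:6  d5:0  d6:0  d7:0  d8:0.
Shift E→4, F→5, G→5, I→2.
Schedule D@1, E@4, F@5, G@5, H@1, I@2: d1:6  d2:3  d3:3  d4:6  d5:6  d6:6  d7:6  d8:6 — peak 6.
Total welder-days = 42 over 8 days ⇒ peak ≥ ⌈42/8⌉ = 6, so 6 is optimal.

6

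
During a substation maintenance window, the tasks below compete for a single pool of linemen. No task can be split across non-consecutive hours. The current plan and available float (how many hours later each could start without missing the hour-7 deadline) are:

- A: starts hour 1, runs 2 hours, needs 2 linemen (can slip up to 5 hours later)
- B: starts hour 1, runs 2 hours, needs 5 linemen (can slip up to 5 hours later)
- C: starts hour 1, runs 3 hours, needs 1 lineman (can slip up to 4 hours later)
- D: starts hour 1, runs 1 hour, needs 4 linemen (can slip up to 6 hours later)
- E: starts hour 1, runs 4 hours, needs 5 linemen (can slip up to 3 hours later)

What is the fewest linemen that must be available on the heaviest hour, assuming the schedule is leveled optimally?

Early-start (A@1, B@1, C@1, D@1, E@1) gives peak 17: h1:17  h2:13  h3:6  h4:5  h5:0  h6:0  h7:0.
Shift C→3, D→3, E→4.
Schedule A@1, B@1, C@3, D@3, E@4: h1:7  h2:7  h3:5  h4:6  h5:6  h6:5  h7:5 — peak 7.

7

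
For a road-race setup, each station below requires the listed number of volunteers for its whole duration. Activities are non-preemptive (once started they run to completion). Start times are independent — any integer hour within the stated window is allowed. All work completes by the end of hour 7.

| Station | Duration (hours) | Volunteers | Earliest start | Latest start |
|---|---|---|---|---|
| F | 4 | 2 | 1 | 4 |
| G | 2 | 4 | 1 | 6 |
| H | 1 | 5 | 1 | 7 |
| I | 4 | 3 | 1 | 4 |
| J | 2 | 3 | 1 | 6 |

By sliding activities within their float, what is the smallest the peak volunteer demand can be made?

6

Early-start (F@1, G@1, H@1, I@1, J@1) gives peak 17: h1:17  h2:12  h3:5  h4:5  h5:0  h6:0  h7:0.
Shift H→7, I→3, J→5.
Schedule F@1, G@1, H@7, I@3, J@5: h1:6  h2:6  h3:5  h4:5  h5:6  h6:6  h7:5 — peak 6.
Total volunteer-hours = 39 over 7 hours ⇒ peak ≥ ⌈39/7⌉ = 6, so 6 is optimal.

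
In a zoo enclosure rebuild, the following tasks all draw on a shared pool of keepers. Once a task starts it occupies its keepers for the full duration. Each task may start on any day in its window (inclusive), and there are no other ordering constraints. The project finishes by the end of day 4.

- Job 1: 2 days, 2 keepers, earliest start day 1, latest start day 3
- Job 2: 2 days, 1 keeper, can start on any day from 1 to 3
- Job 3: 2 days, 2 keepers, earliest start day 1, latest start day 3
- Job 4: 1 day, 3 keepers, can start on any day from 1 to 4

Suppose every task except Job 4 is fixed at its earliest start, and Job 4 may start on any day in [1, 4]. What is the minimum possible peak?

5

Job 4@1: d1:8  d2:5  d3:0  d4:0 → peak 8
Job 4@2: d1:5  d2:8  d3:0  d4:0 → peak 8
Job 4@3: d1:5  d2:5  d3:3  d4:0 → peak 5
Job 4@4: d1:5  d2:5  d3:0  d4:3 → peak 5
Best is Job 4@3, peak 5.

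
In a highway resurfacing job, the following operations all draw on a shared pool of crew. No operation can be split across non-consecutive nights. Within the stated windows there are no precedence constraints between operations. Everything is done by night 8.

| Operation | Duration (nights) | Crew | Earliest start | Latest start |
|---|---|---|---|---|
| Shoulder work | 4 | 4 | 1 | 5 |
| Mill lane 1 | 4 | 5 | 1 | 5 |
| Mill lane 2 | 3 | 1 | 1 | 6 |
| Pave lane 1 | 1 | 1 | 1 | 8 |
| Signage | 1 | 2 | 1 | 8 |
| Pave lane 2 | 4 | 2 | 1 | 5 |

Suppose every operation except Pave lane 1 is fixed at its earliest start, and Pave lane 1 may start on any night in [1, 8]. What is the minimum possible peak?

Pave lane 1@1: n1:15  n2:12  n3:12  n4:11  n5:0  n6:0  n7:0  n8:0 → peak 15
Pave lane 1@2: n1:14  n2:13  n3:12  n4:11  n5:0  n6:0  n7:0  n8:0 → peak 14
Pave lane 1@3: n1:14  n2:12  n3:13  n4:11  n5:0  n6:0  n7:0  n8:0 → peak 14
Pave lane 1@4: n1:14  n2:12  n3:12  n4:12  n5:0  n6:0  n7:0  n8:0 → peak 14
Pave lane 1@5: n1:14  n2:12  n3:12  n4:11  n5:1  n6:0  n7:0  n8:0 → peak 14
Pave lane 1@6: n1:14  n2:12  n3:12  n4:11  n5:0  n6:1  n7:0  n8:0 → peak 14
Pave lane 1@7: n1:14  n2:12  n3:12  n4:11  n5:0  n6:0  n7:1  n8:0 → peak 14
Pave lane 1@8: n1:14  n2:12  n3:12  n4:11  n5:0  n6:0  n7:0  n8:1 → peak 14
Best is Pave lane 1@2, peak 14.

14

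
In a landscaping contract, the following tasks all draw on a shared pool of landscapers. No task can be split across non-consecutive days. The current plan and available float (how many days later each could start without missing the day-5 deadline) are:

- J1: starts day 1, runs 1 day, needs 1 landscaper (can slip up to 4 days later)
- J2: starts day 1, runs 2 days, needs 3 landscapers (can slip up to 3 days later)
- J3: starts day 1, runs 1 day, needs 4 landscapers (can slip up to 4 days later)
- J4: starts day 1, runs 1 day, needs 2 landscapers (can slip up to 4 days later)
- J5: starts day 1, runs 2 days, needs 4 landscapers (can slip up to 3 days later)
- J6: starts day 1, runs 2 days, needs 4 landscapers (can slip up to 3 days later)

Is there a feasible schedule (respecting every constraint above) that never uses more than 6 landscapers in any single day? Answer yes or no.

no

The minimum achievable peak is 7; 6 < 7, so no feasible schedule stays within the cap.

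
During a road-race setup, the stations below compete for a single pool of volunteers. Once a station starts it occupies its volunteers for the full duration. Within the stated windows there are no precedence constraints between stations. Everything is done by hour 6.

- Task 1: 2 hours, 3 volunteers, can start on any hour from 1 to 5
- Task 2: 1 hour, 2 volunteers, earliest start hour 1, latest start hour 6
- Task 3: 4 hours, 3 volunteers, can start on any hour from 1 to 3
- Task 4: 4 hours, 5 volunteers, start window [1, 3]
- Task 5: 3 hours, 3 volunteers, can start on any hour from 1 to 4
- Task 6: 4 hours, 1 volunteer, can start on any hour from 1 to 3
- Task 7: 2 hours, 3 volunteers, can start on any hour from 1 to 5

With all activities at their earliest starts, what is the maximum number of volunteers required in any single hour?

20

Early-start schedule: Task 1@1, Task 2@1, Task 3@1, Task 4@1, Task 5@1, Task 6@1, Task 7@1.
Load per hour: hour 1: 20, hour 2: 18, hour 3: 12, hour 4: 9, hour 5: 0, hour 6: 0.
Peak is 20.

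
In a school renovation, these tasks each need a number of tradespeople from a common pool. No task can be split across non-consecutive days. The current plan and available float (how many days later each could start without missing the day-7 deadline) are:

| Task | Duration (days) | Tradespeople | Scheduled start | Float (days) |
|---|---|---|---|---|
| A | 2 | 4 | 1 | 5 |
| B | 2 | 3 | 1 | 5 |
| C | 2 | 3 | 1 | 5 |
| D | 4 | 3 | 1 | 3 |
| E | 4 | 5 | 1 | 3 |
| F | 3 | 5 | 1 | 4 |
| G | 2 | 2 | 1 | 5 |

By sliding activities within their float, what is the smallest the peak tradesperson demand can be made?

11

Early-start (A@1, B@1, C@1, D@1, E@1, F@1, G@1) gives peak 25: d1:25  d2:25  d3:13  d4:8  d5:0  d6:0  d7:0.
Shift B→3, C→5, D→3, F→5.
Schedule A@1, B@3, C@5, D@3, E@1, F@5, G@1: d1:11  d2:11  d3:11  d4:11  d5:11  d6:11  d7:5 — peak 11.
Total tradesperson-days = 71 over 7 days ⇒ peak ≥ ⌈71/7⌉ = 11, so 11 is optimal.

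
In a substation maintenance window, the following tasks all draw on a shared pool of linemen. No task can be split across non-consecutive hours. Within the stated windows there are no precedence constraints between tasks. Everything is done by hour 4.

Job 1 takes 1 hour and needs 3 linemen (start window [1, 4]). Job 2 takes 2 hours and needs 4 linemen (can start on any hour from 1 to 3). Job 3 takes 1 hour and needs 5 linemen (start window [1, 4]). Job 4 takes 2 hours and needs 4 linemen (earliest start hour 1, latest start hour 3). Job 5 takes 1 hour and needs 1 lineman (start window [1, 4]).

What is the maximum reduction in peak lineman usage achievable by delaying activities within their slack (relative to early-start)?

9

Early-start peak: h1:17  h2:8  h3:0  h4:0 ⇒ 17.
Leveled (Job 1@1, Job 2@1, Job 3@4, Job 4@2, Job 5@1): h1:8  h2:8  h3:4  h4:5 ⇒ 8.
Reduction 17 − 8 = 9.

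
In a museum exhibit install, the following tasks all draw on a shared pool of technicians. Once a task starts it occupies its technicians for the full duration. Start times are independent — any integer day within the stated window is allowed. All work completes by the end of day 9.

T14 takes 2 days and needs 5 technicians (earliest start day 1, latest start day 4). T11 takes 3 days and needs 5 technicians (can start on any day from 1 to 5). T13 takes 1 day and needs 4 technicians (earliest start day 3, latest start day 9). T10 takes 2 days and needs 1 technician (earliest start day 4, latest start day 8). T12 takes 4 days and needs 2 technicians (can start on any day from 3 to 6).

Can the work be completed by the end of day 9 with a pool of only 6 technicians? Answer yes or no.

yes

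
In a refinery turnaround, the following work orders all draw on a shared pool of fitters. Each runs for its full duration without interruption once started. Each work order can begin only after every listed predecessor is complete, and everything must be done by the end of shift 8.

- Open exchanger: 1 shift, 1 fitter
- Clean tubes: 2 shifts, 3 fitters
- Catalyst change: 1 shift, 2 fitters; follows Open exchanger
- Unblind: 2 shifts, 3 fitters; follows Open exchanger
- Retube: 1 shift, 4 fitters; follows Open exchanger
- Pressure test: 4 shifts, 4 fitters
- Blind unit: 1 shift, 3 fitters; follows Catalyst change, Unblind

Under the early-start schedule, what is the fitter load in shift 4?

At early start, shift 4 has: Pressure test, Blind unit.
Demand: 4 + 3 = 7.

7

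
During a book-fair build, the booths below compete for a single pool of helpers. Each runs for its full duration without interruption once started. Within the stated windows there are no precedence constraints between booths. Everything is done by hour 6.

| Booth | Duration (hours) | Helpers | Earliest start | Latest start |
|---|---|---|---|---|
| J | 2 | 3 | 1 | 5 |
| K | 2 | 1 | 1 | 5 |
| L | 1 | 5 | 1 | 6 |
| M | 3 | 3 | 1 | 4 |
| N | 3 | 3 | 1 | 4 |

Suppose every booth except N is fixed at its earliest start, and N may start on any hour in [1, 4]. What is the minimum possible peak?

12

N@1: h1:15  h2:10  h3:6  h4:0  h5:0  h6:0 → peak 15
N@2: h1:12  h2:10  h3:6  h4:3  h5:0  h6:0 → peak 12
N@3: h1:12  h2:7  h3:6  h4:3  h5:3  h6:0 → peak 12
N@4: h1:12  h2:7  h3:3  h4:3  h5:3  h6:3 → peak 12
Best is N@2, peak 12.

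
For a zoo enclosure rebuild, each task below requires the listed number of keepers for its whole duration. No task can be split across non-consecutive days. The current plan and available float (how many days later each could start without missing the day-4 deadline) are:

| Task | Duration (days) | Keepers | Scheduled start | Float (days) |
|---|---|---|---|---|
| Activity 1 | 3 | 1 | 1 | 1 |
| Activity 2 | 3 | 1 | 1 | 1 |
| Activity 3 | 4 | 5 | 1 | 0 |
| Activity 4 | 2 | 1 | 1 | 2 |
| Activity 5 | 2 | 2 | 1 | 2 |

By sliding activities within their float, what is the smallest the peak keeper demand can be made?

9

Early-start (Activity 1@1, Activity 2@1, Activity 3@1, Activity 4@1, Activity 5@1) gives peak 10: d1:10  d2:10  d3:7  d4:5.
Shift Activity 5→3.
Schedule Activity 1@1, Activity 2@1, Activity 3@1, Activity 4@1, Activity 5@3: d1:8  d2:8  d3:9  d4:7 — peak 9.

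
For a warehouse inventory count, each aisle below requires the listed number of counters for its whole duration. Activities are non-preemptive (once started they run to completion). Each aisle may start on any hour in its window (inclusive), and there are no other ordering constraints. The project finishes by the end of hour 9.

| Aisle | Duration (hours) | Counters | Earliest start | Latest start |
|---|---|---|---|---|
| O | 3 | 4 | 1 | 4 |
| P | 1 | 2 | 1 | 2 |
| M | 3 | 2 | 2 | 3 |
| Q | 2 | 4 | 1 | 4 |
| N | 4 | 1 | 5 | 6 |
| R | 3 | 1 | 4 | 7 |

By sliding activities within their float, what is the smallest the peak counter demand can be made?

Early-start (O@1, P@1, M@2, Q@1, N@5, R@4) gives peak 10: h1:10  h2:10  h3:6  h4:3  h5:2  h6:2  h7:1  h8:1  h9:0.
Shift Q→4, R→5.
Schedule O@1, P@1, M@2, Q@4, N@5, R@5: h1:6  h2:6  h3:6  h4:6  h5:6  h6:2  h7:2  h8:1  h9:0 — peak 6.

6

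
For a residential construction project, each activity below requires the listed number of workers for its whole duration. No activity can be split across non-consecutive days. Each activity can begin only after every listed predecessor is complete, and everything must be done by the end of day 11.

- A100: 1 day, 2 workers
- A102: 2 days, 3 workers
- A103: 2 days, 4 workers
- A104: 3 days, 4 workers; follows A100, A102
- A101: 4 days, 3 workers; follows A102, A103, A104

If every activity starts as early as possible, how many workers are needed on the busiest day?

9

Early-start schedule: A100@1, A102@1, A103@1, A104@3, A101@6.
Load per day: day 1: 9, day 2: 7, day 3: 4, day 4: 4, day 5: 4, day 6: 3, day 7: 3, day 8: 3, day 9: 3, day 10: 0, day 11: 0.
Peak is 9.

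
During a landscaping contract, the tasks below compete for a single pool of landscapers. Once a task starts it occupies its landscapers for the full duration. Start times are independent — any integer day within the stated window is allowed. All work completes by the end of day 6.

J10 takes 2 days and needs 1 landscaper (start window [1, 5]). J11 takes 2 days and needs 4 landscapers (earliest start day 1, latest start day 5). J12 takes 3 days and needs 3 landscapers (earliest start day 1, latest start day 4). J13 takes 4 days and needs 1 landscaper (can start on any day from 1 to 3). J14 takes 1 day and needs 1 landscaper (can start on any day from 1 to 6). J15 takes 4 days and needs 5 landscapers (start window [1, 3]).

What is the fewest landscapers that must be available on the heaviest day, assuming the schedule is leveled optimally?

Early-start (J10@1, J11@1, J12@1, J13@1, J14@1, J15@1) gives peak 15: d1:15  d2:14  d3:9  d4:6  d5:0  d6:0.
Shift J14→4, J15→3.
Schedule J10@1, J11@1, J12@1, J13@1, J14@4, J15@3: d1:9  d2:9  d3:9  d4:7  d5:5  d6:5 — peak 9.

9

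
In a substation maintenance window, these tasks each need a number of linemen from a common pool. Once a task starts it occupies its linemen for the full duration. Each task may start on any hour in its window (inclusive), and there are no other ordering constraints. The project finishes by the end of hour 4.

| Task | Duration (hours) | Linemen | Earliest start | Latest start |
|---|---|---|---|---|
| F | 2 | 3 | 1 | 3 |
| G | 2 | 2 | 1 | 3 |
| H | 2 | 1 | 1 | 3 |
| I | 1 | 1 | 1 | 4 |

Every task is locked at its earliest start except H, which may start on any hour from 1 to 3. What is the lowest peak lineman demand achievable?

6

H@1: h1:7  h2:6  h3:0  h4:0 → peak 7
H@2: h1:6  h2:6  h3:1  h4:0 → peak 6
H@3: h1:6  h2:5  h3:1  h4:1 → peak 6
Best is H@2, peak 6.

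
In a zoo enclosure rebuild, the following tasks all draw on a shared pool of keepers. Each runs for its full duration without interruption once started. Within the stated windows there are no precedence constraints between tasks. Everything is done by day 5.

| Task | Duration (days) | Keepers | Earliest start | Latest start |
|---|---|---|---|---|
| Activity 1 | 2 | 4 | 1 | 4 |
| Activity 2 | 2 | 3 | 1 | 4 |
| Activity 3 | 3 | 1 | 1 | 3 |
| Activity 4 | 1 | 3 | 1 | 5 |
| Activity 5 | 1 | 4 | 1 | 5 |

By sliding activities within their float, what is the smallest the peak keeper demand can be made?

Early-start (Activity 1@1, Activity 2@1, Activity 3@1, Activity 4@1, Activity 5@1) gives peak 15: d1:15  d2:8  d3:1  d4:0  d5:0.
Shift Activity 2→3, Activity 4→4, Activity 5→5.
Schedule Activity 1@1, Activity 2@3, Activity 3@1, Activity 4@4, Activity 5@5: d1:5  d2:5  d3:4  d4:6  d5:4 — peak 6.

6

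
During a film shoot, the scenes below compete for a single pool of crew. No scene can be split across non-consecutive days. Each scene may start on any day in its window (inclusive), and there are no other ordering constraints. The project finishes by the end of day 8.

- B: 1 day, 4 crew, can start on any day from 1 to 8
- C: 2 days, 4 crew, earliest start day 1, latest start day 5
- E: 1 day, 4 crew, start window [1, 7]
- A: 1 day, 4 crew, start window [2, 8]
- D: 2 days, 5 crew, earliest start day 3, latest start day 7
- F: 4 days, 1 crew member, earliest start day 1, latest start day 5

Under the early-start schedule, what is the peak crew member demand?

13

Early-start schedule: B@1, C@1, E@1, A@2, D@3, F@1.
Load per day: day 1: 13, day 2: 9, day 3: 6, day 4: 6, day 5: 0, day 6: 0, day 7: 0, day 8: 0.
Peak is 13.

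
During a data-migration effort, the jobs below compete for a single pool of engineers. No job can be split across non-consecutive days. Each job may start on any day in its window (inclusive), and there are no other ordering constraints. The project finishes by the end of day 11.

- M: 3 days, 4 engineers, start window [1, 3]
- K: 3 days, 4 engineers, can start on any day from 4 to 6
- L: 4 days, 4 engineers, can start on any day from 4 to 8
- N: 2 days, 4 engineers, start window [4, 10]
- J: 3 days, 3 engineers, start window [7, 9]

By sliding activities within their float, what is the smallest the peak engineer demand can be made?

Early-start (M@1, K@4, L@4, N@4, J@7) gives peak 12: d1:4  d2:4  d3:4  d4:12  d5:12  d6:8  d7:7  d8:3  d9:3  d10:0  d11:0.
Shift N→7, J→8.
Schedule M@1, K@4, L@4, N@7, J@8: d1:4  d2:4  d3:4  d4:8  d5:8  d6:8  d7:8  d8:7  d9:3  d10:3  d11:0 — peak 8.

8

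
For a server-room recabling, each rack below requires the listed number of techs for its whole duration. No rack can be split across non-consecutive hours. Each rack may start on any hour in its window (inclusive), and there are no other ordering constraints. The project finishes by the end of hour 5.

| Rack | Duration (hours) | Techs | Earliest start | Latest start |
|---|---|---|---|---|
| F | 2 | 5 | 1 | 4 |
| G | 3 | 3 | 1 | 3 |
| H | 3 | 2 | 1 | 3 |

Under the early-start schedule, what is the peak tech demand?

10

Early-start schedule: F@1, G@1, H@1.
Load per hour: hour 1: 10, hour 2: 10, hour 3: 5, hour 4: 0, hour 5: 0.
Peak is 10.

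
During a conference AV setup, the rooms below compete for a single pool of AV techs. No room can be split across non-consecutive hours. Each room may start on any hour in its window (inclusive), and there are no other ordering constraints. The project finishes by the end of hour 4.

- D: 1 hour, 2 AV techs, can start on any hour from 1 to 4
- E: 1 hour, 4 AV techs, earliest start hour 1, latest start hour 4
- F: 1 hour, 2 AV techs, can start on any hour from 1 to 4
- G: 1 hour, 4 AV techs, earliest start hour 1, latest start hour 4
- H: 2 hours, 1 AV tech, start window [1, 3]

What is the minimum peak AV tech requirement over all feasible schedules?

Early-start (D@1, E@1, F@1, G@1, H@1) gives peak 13: h1:13  h2:1  h3:0  h4:0.
Shift E→3, F→2, G→4.
Schedule D@1, E@3, F@2, G@4, H@1: h1:3  h2:3  h3:4  h4:4 — peak 4.
Total AV tech-hours = 14 over 4 hours ⇒ peak ≥ ⌈14/4⌉ = 4, so 4 is optimal.

4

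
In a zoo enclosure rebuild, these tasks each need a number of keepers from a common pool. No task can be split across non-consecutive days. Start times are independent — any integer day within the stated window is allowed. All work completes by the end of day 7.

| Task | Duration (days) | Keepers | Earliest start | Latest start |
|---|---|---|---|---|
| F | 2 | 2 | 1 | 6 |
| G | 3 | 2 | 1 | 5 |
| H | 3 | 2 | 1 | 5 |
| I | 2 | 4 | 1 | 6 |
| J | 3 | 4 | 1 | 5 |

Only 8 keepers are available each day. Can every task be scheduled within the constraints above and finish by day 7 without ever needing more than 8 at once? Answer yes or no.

yes

Schedule F@1, G@1, H@4, I@3, J@5: d1:4  d2:4  d3:6  d4:6  d5:6  d6:6  d7:4 — peak 6 ≤ 8.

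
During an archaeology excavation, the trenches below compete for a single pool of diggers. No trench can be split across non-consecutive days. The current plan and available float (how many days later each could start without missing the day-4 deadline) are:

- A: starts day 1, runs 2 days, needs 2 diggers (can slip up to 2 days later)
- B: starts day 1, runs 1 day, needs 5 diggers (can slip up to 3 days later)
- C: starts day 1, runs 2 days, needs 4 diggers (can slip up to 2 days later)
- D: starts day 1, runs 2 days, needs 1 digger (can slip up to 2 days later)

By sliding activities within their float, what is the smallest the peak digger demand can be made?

Early-start (A@1, B@1, C@1, D@1) gives peak 12: d1:12  d2:7  d3:0  d4:0.
Shift B→3, D→3.
Schedule A@1, B@3, C@1, D@3: d1:6  d2:6  d3:6  d4:1 — peak 6.

6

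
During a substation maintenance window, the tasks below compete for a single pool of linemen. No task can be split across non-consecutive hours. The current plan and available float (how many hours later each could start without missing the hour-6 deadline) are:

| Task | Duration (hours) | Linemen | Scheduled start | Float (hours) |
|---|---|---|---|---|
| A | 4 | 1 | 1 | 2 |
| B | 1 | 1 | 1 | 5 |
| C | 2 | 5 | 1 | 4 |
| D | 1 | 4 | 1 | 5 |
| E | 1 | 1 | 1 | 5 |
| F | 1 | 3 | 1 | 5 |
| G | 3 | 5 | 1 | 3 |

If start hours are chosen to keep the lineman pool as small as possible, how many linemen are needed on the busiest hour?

Early-start (A@1, B@1, C@1, D@1, E@1, F@1, G@1) gives peak 20: h1:20  h2:11  h3:6  h4:1  h5:0  h6:0.
Shift D→6, E→2, F→6, G→3.
Schedule A@1, B@1, C@1, D@6, E@2, F@6, G@3: h1:7  h2:7  h3:6  h4:6  h5:5  h6:7 — peak 7.
Total lineman-hours = 38 over 6 hours ⇒ peak ≥ ⌈38/6⌉ = 7, so 7 is optimal.

7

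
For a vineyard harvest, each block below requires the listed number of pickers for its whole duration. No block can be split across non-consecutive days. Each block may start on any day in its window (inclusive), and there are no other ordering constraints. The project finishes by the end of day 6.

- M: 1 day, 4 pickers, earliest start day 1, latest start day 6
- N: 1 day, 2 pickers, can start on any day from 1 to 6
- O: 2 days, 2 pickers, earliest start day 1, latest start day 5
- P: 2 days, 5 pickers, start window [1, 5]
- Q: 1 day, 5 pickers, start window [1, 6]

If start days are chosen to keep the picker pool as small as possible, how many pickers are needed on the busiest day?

5

Early-start (M@1, N@1, O@1, P@1, Q@1) gives peak 18: d1:18  d2:7  d3:0  d4:0  d5:0  d6:0.
Shift N→2, O→2, P→4, Q→6.
Schedule M@1, N@2, O@2, P@4, Q@6: d1:4  d2:4  d3:2  d4:5  d5:5  d6:5 — peak 5.
Total picker-days = 25 over 6 days ⇒ peak ≥ ⌈25/6⌉ = 5, so 5 is optimal.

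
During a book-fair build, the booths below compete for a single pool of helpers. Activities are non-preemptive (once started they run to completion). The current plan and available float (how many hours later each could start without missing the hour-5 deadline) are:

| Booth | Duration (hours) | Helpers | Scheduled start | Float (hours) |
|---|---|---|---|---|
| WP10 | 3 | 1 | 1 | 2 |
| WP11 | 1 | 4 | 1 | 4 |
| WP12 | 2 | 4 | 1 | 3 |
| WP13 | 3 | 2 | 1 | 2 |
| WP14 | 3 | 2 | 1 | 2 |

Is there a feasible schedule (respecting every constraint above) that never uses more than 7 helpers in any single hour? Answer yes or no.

yes

Schedule WP10@1, WP11@1, WP12@4, WP13@1, WP14@2: h1:7  h2:5  h3:5  h4:6  h5:4 — peak 7 ≤ 7.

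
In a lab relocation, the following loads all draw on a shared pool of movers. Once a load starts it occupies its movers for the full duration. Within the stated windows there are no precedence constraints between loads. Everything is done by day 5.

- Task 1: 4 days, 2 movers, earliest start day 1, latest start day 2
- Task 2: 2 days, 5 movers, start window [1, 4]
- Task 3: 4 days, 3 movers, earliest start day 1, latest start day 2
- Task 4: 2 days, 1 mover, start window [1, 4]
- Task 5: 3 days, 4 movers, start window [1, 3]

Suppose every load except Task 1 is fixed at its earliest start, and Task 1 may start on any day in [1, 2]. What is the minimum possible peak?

Task 1@1: d1:15  d2:15  d3:9  d4:5  d5:0 → peak 15
Task 1@2: d1:13  d2:15  d3:9  d4:5  d5:2 → peak 15
Best is Task 1@1, peak 15.

15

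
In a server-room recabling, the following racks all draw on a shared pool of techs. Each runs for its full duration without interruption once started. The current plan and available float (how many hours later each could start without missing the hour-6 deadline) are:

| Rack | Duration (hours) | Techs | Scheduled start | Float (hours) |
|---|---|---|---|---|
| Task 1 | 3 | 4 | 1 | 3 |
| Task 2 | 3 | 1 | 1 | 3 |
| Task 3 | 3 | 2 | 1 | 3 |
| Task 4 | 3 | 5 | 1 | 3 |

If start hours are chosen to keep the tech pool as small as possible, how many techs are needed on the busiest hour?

Early-start (Task 1@1, Task 2@1, Task 3@1, Task 4@1) gives peak 12: h1:12  h2:12  h3:12  h4:0  h5:0  h6:0.
Shift Task 2→4, Task 4→4.
Schedule Task 1@1, Task 2@4, Task 3@1, Task 4@4: h1:6  h2:6  h3:6  h4:6  h5:6  h6:6 — peak 6.
Total tech-hours = 36 over 6 hours ⇒ peak ≥ ⌈36/6⌉ = 6, so 6 is optimal.

6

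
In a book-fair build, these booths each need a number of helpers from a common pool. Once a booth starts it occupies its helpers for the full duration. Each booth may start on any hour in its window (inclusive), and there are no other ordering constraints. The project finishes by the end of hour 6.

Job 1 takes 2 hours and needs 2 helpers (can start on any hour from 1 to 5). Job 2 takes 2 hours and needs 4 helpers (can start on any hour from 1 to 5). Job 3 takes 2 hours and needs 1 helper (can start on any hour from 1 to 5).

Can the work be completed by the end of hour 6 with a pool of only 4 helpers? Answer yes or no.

yes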